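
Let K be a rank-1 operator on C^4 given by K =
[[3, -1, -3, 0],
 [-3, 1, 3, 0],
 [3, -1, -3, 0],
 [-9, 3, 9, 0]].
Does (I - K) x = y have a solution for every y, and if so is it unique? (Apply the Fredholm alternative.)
(I - K) is singular (det(I - K) = 0, i.e. 1 ∈ sigma(K)). (I - K) x = y is solvable iff y ⊥ ker((I - K)^*) = span{(3, -1, -3, 0)}, i.e. iff 3y_1 - y_2 - 3y_3 = 0. When solvable, the solutions are x = y + c·(1, -1, 1, -3), c arbitrary (ker(I - K) = span{(1, -1, 1, -3)}, dimension 1).

K has rank 1, so it is an outer product K = u v^T: every row of K is a multiple of one row vector. Reading off the entries, u = (1, -1, 1, -3) and v = (3, -1, -3, 0) (row i of K equals u_i·v^T). A rank-one matrix u v^T satisfies K u = u (v·u) and kills the (3)-dimensional subspace v^⊥, so its characteristic polynomial is lambda^3 (lambda - v·u) with v·u = tr K = 1. Hence the eigenvalues of I - K are 1 (multiplicity 3) and 1 - (1) = 0, so det(I - K) = 0. (Direct check: I - K =
[[-2, 1, 3, 0],
 [3, 0, -3, 0],
 [-3, 1, 4, 0],
 [9, -3, -9, 1]]
has determinant 0.) So 1 is an eigenvalue of K and (I - K) is not invertible. The finite-dimensional Fredholm alternative says: either (I - K) is invertible, or ker(I - K) ≠ {0} and then range(I - K) = ker((I - K)^*)^⊥, with dim ker(I - K) = dim ker((I - K)^*). We are in the second case, so we need both kernels. Kernel of I - K: (I - K) u = u - u (v·u) = u - u = 0, so ker(I - K) = span{u} = span{(1, -1, 1, -3)} (it is exactly 1-dimensional because rank(I - K) = 3). Kernel of the adjoint: K is real, so (I - K)^* = I - K^T = I - v u^T, and (I - v u^T) v = v - v (u·v) = 0; hence ker((I - K)^*) = span{v} = span{(3, -1, -3, 0)}. Therefore (I - K) x = y is solvable iff <y, v> = 0, i.e. iff 3y_1 - y_2 - 3y_3 = 0. When this holds, K y = u (v·y) = 0, so (I - K) y = y and x = y is a particular solution; the full solution set is the line x = y + c·u = y + c·(1, -1, 1, -3), c ∈ C.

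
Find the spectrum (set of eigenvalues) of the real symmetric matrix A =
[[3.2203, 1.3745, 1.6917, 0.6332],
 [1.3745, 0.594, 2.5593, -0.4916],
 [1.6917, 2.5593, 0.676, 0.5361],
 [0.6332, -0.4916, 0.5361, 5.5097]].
sigma(A) ≈ {-2, 1, 5, 6}

A is real symmetric, so its spectrum consists of real eigenvalues. Expanding the characteristic polynomial of the displayed matrix gives
  det(λ I - A) = p(λ) = λ^4 + (-10)λ^3 + (17)λ^2 + (51.9982)λ + (-60.0018).
Solving p(λ) = 0 yields eigenvalues ≈ -2, 1, 5, 6. (A is shown rounded to 4 decimals, so these recover the underlying integer eigenvalues to within that precision.)
Verification: the trace of A = 10 equals the sum of eigenvalues 10, and det(A) ≈ -60.0018 matches the eigenvalue product -60.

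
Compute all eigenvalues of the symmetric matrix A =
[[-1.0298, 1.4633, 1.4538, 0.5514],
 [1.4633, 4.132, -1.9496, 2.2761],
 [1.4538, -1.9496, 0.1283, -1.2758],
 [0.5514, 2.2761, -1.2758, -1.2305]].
sigma(A) ≈ {-3, -2, 1, 6}

A is real symmetric, so its spectrum consists of real eigenvalues. Expanding the characteristic polynomial of the displayed matrix gives
  det(λ I - A) = p(λ) = λ^4 + (-2)λ^3 + (-23)λ^2 + (-12)λ + (36).
Solving p(λ) = 0 yields eigenvalues ≈ -3, -2, 1, 6. (A is shown rounded to 4 decimals, so these recover the underlying integer eigenvalues to within that precision.)
Verification: the trace of A = 2 equals the sum of eigenvalues 2, and det(A) ≈ 36.0010 matches the eigenvalue product 36.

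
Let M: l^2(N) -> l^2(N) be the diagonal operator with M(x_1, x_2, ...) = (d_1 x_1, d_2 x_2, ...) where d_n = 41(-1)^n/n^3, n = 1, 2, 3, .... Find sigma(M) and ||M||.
sigma(M) = {41(-1)^n/n^3 : n ≥ 1} ∪ {0}; ||M|| = 41

A bounded diagonal operator on l^2 with diagonal entries d_n has spectrum equal to the closure of {d_n : n ≥ 1}: every d_n is an eigenvalue (with eigenvector e_n), so {d_n} ⊂ sigma(M); the spectrum is closed, so its closure is too; and for lambda not in the closure, (M - lambda I) has bounded inverse (the diagonal entries 1/(d_n - lambda) are bounded). For our sequence d_n = 41(-1)^n/n^3, n = 1, 2, 3, ...:
  - {d_n} = {41(-1)^n/n^3 : n ≥ 1}; the only limit point is 0
  - closure = {41(-1)^n/n^3 : n ≥ 1} ∪ {0}
For the norm: a diagonal operator has ||M|| = sup_n |d_n|. Here |d_n| = 41/n^3 is decreasing, so sup_n |d_n| = |d_1| = 41. So ||M|| = 41.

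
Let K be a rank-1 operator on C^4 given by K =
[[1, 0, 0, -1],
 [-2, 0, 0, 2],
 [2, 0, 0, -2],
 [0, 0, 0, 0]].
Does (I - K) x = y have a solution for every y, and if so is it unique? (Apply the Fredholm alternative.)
(I - K) is singular (det(I - K) = 0, i.e. 1 ∈ sigma(K)). (I - K) x = y is solvable iff y ⊥ ker((I - K)^*) = span{(1, 0, 0, -1)}, i.e. iff y_1 - y_4 = 0. When solvable, the solutions are x = y + c·(1, -2, 2, 0), c arbitrary (ker(I - K) = span{(1, -2, 2, 0)}, dimension 1).

K has rank 1, so it is an outer product K = u v^T: every row of K is a multiple of one row vector. Reading off the entries, u = (1, -2, 2, 0) and v = (1, 0, 0, -1) (row i of K equals u_i·v^T). A rank-one matrix u v^T satisfies K u = u (v·u) and kills the (3)-dimensional subspace v^⊥, so its characteristic polynomial is lambda^3 (lambda - v·u) with v·u = tr K = 1. Hence the eigenvalues of I - K are 1 (multiplicity 3) and 1 - (1) = 0, so det(I - K) = 0. (Direct check: I - K =
[[0, 0, 0, 1],
 [2, 1, 0, -2],
 [-2, 0, 1, 2],
 [0, 0, 0, 1]]
has determinant 0.) So 1 is an eigenvalue of K and (I - K) is not invertible. The finite-dimensional Fredholm alternative says: either (I - K) is invertible, or ker(I - K) ≠ {0} and then range(I - K) = ker((I - K)^*)^⊥, with dim ker(I - K) = dim ker((I - K)^*). We are in the second case, so we need both kernels. Kernel of I - K: (I - K) u = u - u (v·u) = u - u = 0, so ker(I - K) = span{u} = span{(1, -2, 2, 0)} (it is exactly 1-dimensional because rank(I - K) = 3). Kernel of the adjoint: K is real, so (I - K)^* = I - K^T = I - v u^T, and (I - v u^T) v = v - v (u·v) = 0; hence ker((I - K)^*) = span{v} = span{(1, 0, 0, -1)}. Therefore (I - K) x = y is solvable iff <y, v> = 0, i.e. iff y_1 - y_4 = 0. When this holds, K y = u (v·y) = 0, so (I - K) y = y and x = y is a particular solution; the full solution set is the line x = y + c·u = y + c·(1, -2, 2, 0), c ∈ C.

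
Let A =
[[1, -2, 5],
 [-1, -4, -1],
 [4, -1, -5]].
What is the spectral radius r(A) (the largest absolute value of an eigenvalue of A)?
r(A) ≈ 7.3898

The eigenvalues of A are the roots of its characteristic polynomial. With M = A (coefficients from the trace, the sum of principal 2x2 minors, and det A):
  p(λ) = det(λ I - M) = λ^3 + 8λ^2 - 12λ - 122.
No integer candidate from the rational root theorem (±divisors of 122) is a root, so the roots are irrational. The cubic discriminant is Δ = 74932 > 0, so there are three distinct real roots. p(-8) = -26 and p(-7) = 11 have opposite signs, so a root lies in (-8, -7); Newton's method refines it to λ ≈ -7.3898. p(-5) = 13 and p(-4) = -10 have opposite signs, so a root lies in (-5, -4); Newton's method refines it to λ ≈ -4.3797. p(3) = -59 and p(4) = 22 have opposite signs, so a root lies in (3, 4); Newton's method refines it to λ ≈ 3.7695. Check (Vieta): the three roots sum to -8, matching tr M = -8.
Thus the eigenvalues (to 4 decimals) are -7.3898 (modulus 7.3898); -4.3797 (modulus 4.3797); 3.7695 (modulus 3.7695). The spectral radius is the largest modulus: r(A) ≈ 7.3898. (Cross-check: r(A) ≤ ||A||_2 ≈ 7.4927; equality holds whenever A is normal, though it can also hold for some non-normal A.)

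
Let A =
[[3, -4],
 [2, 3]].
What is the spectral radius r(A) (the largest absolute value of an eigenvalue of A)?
r(A) = sqrt(17) ≈ 4.1231

The eigenvalues of A are the roots of its characteristic polynomial. With M = A (coefficients from the trace and determinant):
  p(λ) = det(λ I - M) = λ^2 - 6λ + 17.
For λ^2 - 6λ + 17 the discriminant is -32. It is negative, so the roots are the complex-conjugate pair λ = 3 ± (sqrt(32)/2) i ≈ 3 ± 2.8284i. For a conjugate pair the product of the roots equals the constant term, so |λ|^2 = 17 and |λ| = sqrt(17) ≈ 4.1231.
Thus the eigenvalues (to 4 decimals) are 3 ± 2.8284i (modulus 4.1231). The spectral radius is the largest modulus: r(A) = sqrt(17) ≈ 4.1231. (Cross-check: r(A) ≤ ||A||_2 ≈ 5.2426; equality holds whenever A is normal, though it can also hold for some non-normal A.)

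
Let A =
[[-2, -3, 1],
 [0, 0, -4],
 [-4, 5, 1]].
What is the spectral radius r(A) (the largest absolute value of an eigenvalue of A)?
r(A) ≈ 5.3353

The eigenvalues of A are the roots of its characteristic polynomial. With M = A (coefficients from the trace, the sum of principal 2x2 minors, and det A):
  p(λ) = det(λ I - M) = λ^3 + λ^2 + 22λ + 88.
No integer candidate from the rational root theorem (±divisors of 88) is a root, so the roots are irrational. The cubic discriminant is Δ = -216700 < 0, so there is one real root and a complex-conjugate pair. p(-4) = -48 and p(-3) = 4 have opposite signs, so a root lies in (-4, -3); Newton's method refines it to λ ≈ -3.0914. Dividing out (λ - (-3.0914)) leaves approximately λ^2 - 2.0914λ + 28.4656. For λ^2 - 2.0914λ + 28.4656 the discriminant is -109.4883. It is negative, so the remaining roots are the complex-conjugate pair λ ≈ 1.0457 ± 5.2318i. Their product equals the constant term, so |λ|^2 ≈ 28.4656 and |λ| ≈ 5.3353.
Thus the eigenvalues (to 4 decimals) are -3.0914 (modulus 3.0914); 1.0457 ± 5.2318i (modulus 5.3353). The spectral radius is the largest modulus: r(A) ≈ 5.3353. (Cross-check: r(A) ≤ ||A||_2 ≈ 6.6025; equality holds whenever A is normal, though it can also hold for some non-normal A.)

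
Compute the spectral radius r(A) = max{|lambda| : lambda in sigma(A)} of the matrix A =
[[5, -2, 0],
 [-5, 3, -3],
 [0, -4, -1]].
r(A) ≈ 7.8562

The eigenvalues of A are the roots of its characteristic polynomial. With M = A (coefficients from the trace, the sum of principal 2x2 minors, and det A):
  p(λ) = det(λ I - M) = λ^3 - 7λ^2 - 15λ + 65.
No integer candidate from the rational root theorem (±divisors of 65) is a root, so the roots are irrational. The cubic discriminant is Δ = 122480 > 0, so there are three distinct real roots. p(-4) = -51 and p(-3) = 20 have opposite signs, so a root lies in (-4, -3); Newton's method refines it to λ ≈ -3.3362. p(2) = 15 and p(3) = -16 have opposite signs, so a root lies in (2, 3); Newton's method refines it to λ ≈ 2.48. p(7) = -40 and p(8) = 9 have opposite signs, so a root lies in (7, 8); Newton's method refines it to λ ≈ 7.8562. Check (Vieta): the three roots sum to 7, matching tr M = 7.
Thus the eigenvalues (to 4 decimals) are -3.3362 (modulus 3.3362); 2.48 (modulus 2.48); 7.8562 (modulus 7.8562). The spectral radius is the largest modulus: r(A) ≈ 7.8562. (Cross-check: r(A) ≤ ||A||_2 ≈ 8.3955; equality holds whenever A is normal, though it can also hold for some non-normal A.)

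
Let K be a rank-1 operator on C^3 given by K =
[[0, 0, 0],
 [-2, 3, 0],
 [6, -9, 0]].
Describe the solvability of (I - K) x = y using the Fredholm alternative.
(I - K) is invertible (det(I - K) = -2 ≠ 0), so for every y in C^3 the equation (I - K) x = y has a unique solution.

K has rank 1, so it is an outer product K = u v^T: every row of K is a multiple of one row vector. Reading off the entries, u = (0, 1, -3) and v = (-2, 3, 0) (row i of K equals u_i·v^T). A rank-one matrix u v^T satisfies K u = u (v·u) and kills the (2)-dimensional subspace v^⊥, so its characteristic polynomial is lambda^2 (lambda - v·u) with v·u = tr K = 3. Hence the eigenvalues of I - K are 1 (multiplicity 2) and 1 - (3) = -2, so det(I - K) = -2. (Direct check: I - K =
[[1, 0, 0],
 [2, -2, 0],
 [-6, 9, 1]]
has determinant -2.) The finite-dimensional Fredholm alternative says: either (I - K) is invertible, or ker(I - K) ≠ {0} and then range(I - K) = ker((I - K)^*)^⊥, with dim ker(I - K) = dim ker((I - K)^*). Since det(I - K) ≠ 0, 1 is not an eigenvalue of K and ker(I - K) = {0}, so we are in the first case: for every y there is a unique x = (I - K)^(-1) y. Explicitly, by the Sherman–Morrison formula, (I - u v^T)^(-1) = I + u v^T/(1 - v·u), i.e. (I - K)^(-1) = I + K/(-2).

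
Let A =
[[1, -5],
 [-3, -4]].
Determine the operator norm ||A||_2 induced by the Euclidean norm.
||A||_2 = sqrt((51 + sqrt(1157))/2) ≈ 6.5198 (= sqrt(largest eigenvalue of A^T A))

||A||_2 = sigma_max(A) = sqrt(lambda_max(A^T A)). Form the symmetric matrix M = A^T A =
[[10, 7],
 [7, 41]].
Its characteristic polynomial (trace, determinant of M give the coefficients) is
  p(λ) = det(λ I - M) = λ^2 - 51λ + 361.
For λ^2 - 51λ + 361 the discriminant is 1157. It is nonnegative but not a perfect square, so the roots are real and irrational: λ = (51 ± sqrt(1157))/2 ≈ 42.5074, 8.4926.
So the eigenvalues of A^T A are ≈ 8.4926, 42.5074 (all ≥ 0, as they must be for A^T A). The largest is λ_max = (51 + sqrt(1157))/2 ≈ 42.5074, hence ||A||_2 = sqrt(λ_max) = sqrt((51 + sqrt(1157))/2) ≈ 6.5198.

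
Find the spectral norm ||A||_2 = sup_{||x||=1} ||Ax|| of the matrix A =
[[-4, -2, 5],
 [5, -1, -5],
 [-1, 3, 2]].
||A||_2 ≈ 9.7667 (= sqrt(largest eigenvalue of A^T A))

||A||_2 = sigma_max(A) = sqrt(lambda_max(A^T A)). Form the symmetric matrix M = A^T A =
[[42, 0, -47],
 [0, 14, 1],
 [-47, 1, 54]].
Its characteristic polynomial (trace, sum of principal 2x2 minors, determinant of M give the coefficients) is
  p(λ) = det(λ I - M) = λ^3 - 110λ^2 + 1402λ - 784.
No integer candidate from the rational root theorem (±divisors of 784) is a root, so the roots are irrational. The cubic discriminant is Δ = 10746442096 > 0, so there are three distinct real roots. p(0) = -784 and p(1) = 509 have opposite signs, so a root lies in (0, 1); Newton's method refines it to λ ≈ 0.586. p(14) = 28 and p(15) = -1129 have opposite signs, so a root lies in (14, 15); Newton's method refines it to λ ≈ 14.0256. p(95) = -2969 and p(96) = 4784 have opposite signs, so a root lies in (95, 96); Newton's method refines it to λ ≈ 95.3884. Check (Vieta): the three roots sum to 110, matching tr M = 110.
So the eigenvalues of A^T A are ≈ 0.586, 14.0256, 95.3884 (all ≥ 0, as they must be for A^T A). The largest is λ_max ≈ 95.3884, hence ||A||_2 = sqrt(λ_max) ≈ 9.7667.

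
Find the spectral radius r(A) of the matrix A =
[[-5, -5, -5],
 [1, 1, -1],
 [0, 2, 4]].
r(A) = (2 + sqrt(44))/2 ≈ 4.3166

The eigenvalues of A are the roots of its characteristic polynomial. With M = A (coefficients from the trace, the sum of principal 2x2 minors, and det A):
  p(λ) = det(λ I - M) = λ^3 - 14λ + 20.
By the rational root theorem any rational root is an integer divisor of 20. Testing λ = 2: p(2) = 8 + 0 - 28 + 20 = 0, so λ = 2 is a root. Dividing out (λ - 2) leaves p(λ) = (λ - 2)(λ^2 + 2λ - 10). For λ^2 + 2λ - 10 the discriminant is 44. It is nonnegative but not a perfect square, so the roots are real and irrational: λ = (-2 ± sqrt(44))/2 ≈ 2.3166, -4.3166.
Thus the eigenvalues (to 4 decimals) are 2.3166 (modulus 2.3166); -4.3166 (modulus 4.3166); 2 (modulus 2). The spectral radius is the largest modulus: r(A) = (2 + sqrt(44))/2 ≈ 4.3166. (Cross-check: r(A) ≤ ||A||_2 ≈ 9.4002; equality holds whenever A is normal, though it can also hold for some non-normal A.)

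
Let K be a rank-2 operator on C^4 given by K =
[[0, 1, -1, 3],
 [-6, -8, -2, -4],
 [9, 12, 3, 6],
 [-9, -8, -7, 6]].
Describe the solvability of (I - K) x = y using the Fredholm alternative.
(I - K) is invertible (det(I - K) = 22 ≠ 0), so for every y in C^4 the equation (I - K) x = y has a unique solution.

K has rank 2 and factors as K = U V^T = u1 v1^T + u2 v2^T with u1 = (0, 2, -3, 3), v1 = (-3, -3, -2, 1), u2 = (1, -2, 3, 1), v2 = (0, 1, -1, 3) (multiplying out reproduces the displayed K). The nonzero eigenvalues of U V^T coincide with those of the 2 x 2 matrix G = V^T U = [[v1·u1, v1·u2], [v2·u1, v2·u2]] = [[3, -2], [14, -2]], and by the Sylvester determinant identity det(I_4 - U V^T) = det(I_2 - V^T U) = det([[-2, 2], [-14, 3]]) = (-2)(3) - (2)(-14) = 22. (Direct check: I - K =
[[1, -1, 1, -3],
 [6, 9, 2, 4],
 [-9, -12, -2, -6],
 [9, 8, 7, -5]]
has determinant 22.) The finite-dimensional Fredholm alternative says: either (I - K) is invertible, or ker(I - K) ≠ {0} and then range(I - K) = ker((I - K)^*)^⊥, with dim ker(I - K) = dim ker((I - K)^*). Since det(I - K) ≠ 0, 1 is not an eigenvalue of K and ker(I - K) = {0}, so we are in the first case: for every y there is a unique x = (I - K)^(-1) y. (Explicitly, by the Woodbury identity, (I - U V^T)^(-1) = I + U (I_2 - G)^(-1) V^T.)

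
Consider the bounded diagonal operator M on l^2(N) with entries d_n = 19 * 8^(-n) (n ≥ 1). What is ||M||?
||M|| = 19/8 (attained at n = 1)

For M diagonal, ||M|| = sup_n |d_n|. The sequence d_n = 19 * 8^(-n) is positive and strictly decreasing (ratio 8^(-1) < 1), so the supremum is d_1 = 19/8. Hence ||M|| = 19/8.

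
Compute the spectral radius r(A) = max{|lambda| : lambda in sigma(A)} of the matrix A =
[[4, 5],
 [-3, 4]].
r(A) = sqrt(31) ≈ 5.5678

The eigenvalues of A are the roots of its characteristic polynomial. With M = A (coefficients from the trace and determinant):
  p(λ) = det(λ I - M) = λ^2 - 8λ + 31.
For λ^2 - 8λ + 31 the discriminant is -60. It is negative, so the roots are the complex-conjugate pair λ = 4 ± (sqrt(60)/2) i ≈ 4 ± 3.873i. For a conjugate pair the product of the roots equals the constant term, so |λ|^2 = 31 and |λ| = sqrt(31) ≈ 5.5678.
Thus the eigenvalues (to 4 decimals) are 4 ± 3.873i (modulus 5.5678). The spectral radius is the largest modulus: r(A) = sqrt(31) ≈ 5.5678. (Cross-check: r(A) ≤ ||A||_2 ≈ 6.6569; equality holds whenever A is normal, though it can also hold for some non-normal A.)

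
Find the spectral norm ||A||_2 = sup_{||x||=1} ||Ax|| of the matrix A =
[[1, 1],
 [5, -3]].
||A||_2 = sqrt((36 + sqrt(1040))/2) ≈ 5.8416 (= sqrt(largest eigenvalue of A^T A))

||A||_2 = sigma_max(A) = sqrt(lambda_max(A^T A)). Form the symmetric matrix M = A^T A =
[[26, -14],
 [-14, 10]].
Its characteristic polynomial (trace, determinant of M give the coefficients) is
  p(λ) = det(λ I - M) = λ^2 - 36λ + 64.
For λ^2 - 36λ + 64 the discriminant is 1040. It is nonnegative but not a perfect square, so the roots are real and irrational: λ = (36 ± sqrt(1040))/2 ≈ 34.1245, 1.8755.
So the eigenvalues of A^T A are ≈ 1.8755, 34.1245 (all ≥ 0, as they must be for A^T A). The largest is λ_max = (36 + sqrt(1040))/2 ≈ 34.1245, hence ||A||_2 = sqrt(λ_max) = sqrt((36 + sqrt(1040))/2) ≈ 5.8416.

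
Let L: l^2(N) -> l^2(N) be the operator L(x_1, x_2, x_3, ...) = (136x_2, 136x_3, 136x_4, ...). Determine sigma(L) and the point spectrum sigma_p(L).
sigma(L) = closed disk {z in C : |z| ≤ 136}; sigma_p(L) = open disk {z in C : |z| < 136}

Note L = 136·V where V is the unit left shift (V x)_k = x_{k+1}; so sigma(L) = 136·sigma(V) and ||L|| = 136||V||. ||L x||^2 = 18496sum_{k≥2} |x_k|^2 ≤ 18496||x||^2, with equality on {x : x_1 = 0}, so ||L|| = 136. For any lambda with |lambda| < 136, set r = lambda/136 (|r| < 1); the vector x = (1, r, r^2, ...) is in l^2 and satisfies L x = 136(r, r^2, ...) = lambda x, so lambda is an eigenvalue. On the boundary |lambda| = 136 the geometric series diverges, so no l^2 eigenvector exists, but these lambda lie in the approximate point spectrum. Hence sigma(L) is the closed disk of radius 136 and sigma_p(L) is the open disk.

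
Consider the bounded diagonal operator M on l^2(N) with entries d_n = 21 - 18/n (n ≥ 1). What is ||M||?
||M|| = 21

For a diagonal operator on l^2 with entries d_n, ||M|| = sup_n |d_n|. Here d_1 = 3, d_2 = 12, ..., and d_n = 21 - 18/n increases monotonically toward 21. All terms lie in [3, 21), so |d_n| = d_n and the supremum is the limit 21, which is not attained by any individual d_n. Hence ||M|| = 21.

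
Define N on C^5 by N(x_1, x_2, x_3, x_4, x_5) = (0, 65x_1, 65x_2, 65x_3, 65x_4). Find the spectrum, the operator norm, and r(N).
sigma(N) = {0}; ||N|| = 65; r(N) = 0. (N is nilpotent with N^5 = 0.)

On C^5, N is a strictly lower-triangular matrix with 65 on the subdiagonal and zeros elsewhere, so its characteristic polynomial is lambda^5 and every eigenvalue is 0: sigma(N) = {0}. For the operator norm, N e_i = 65e_{i+1} for i = 1, ..., 4 and N e_5 = 0, so the singular values of N are 65 (with multiplicity 4) and 0; hence ||N|| = 65. The spectral radius r(N) = max|lambda| = 0. Note ||N|| > r(N) — characteristic of non-normal nilpotent operators. Indeed N^5 = 0.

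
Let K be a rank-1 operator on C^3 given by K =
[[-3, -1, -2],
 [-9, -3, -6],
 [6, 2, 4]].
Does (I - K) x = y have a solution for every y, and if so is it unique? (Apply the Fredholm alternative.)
(I - K) is invertible (det(I - K) = 3 ≠ 0), so for every y in C^3 the equation (I - K) x = y has a unique solution.

K has rank 1, so it is an outer product K = u v^T: every row of K is a multiple of one row vector. Reading off the entries, u = (1, 3, -2) and v = (-3, -1, -2) (row i of K equals u_i·v^T). A rank-one matrix u v^T satisfies K u = u (v·u) and kills the (2)-dimensional subspace v^⊥, so its characteristic polynomial is lambda^2 (lambda - v·u) with v·u = tr K = -2. Hence the eigenvalues of I - K are 1 (multiplicity 2) and 1 - (-2) = 3, so det(I - K) = 3. (Direct check: I - K =
[[4, 1, 2],
 [9, 4, 6],
 [-6, -2, -3]]
has determinant 3.) The finite-dimensional Fredholm alternative says: either (I - K) is invertible, or ker(I - K) ≠ {0} and then range(I - K) = ker((I - K)^*)^⊥, with dim ker(I - K) = dim ker((I - K)^*). Since det(I - K) ≠ 0, 1 is not an eigenvalue of K and ker(I - K) = {0}, so we are in the first case: for every y there is a unique x = (I - K)^(-1) y. Explicitly, by the Sherman–Morrison formula, (I - u v^T)^(-1) = I + u v^T/(1 - v·u), i.e. (I - K)^(-1) = I + K/(3).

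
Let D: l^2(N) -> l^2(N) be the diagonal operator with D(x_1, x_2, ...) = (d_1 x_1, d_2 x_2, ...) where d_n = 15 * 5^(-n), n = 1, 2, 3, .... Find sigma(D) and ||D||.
sigma(D) = {15 * 5^(-n) : n ≥ 1} ∪ {0}; ||D|| = 3

A bounded diagonal operator on l^2 with diagonal entries d_n has spectrum equal to the closure of {d_n : n ≥ 1}: every d_n is an eigenvalue (with eigenvector e_n), so {d_n} ⊂ sigma(D); the spectrum is closed, so its closure is too; and for lambda not in the closure, (D - lambda I) has bounded inverse (the diagonal entries 1/(d_n - lambda) are bounded). For our sequence d_n = 15 * 5^(-n), n = 1, 2, 3, ...:
  - {d_n} = {15 * 5^(-n) : n ≥ 1}; the only limit point is 0
  - closure = {15 * 5^(-n) : n ≥ 1} ∪ {0}
For the norm: a diagonal operator has ||D|| = sup_n |d_n|. Here d_n = 15 * 5^(-n) is positive and decreasing, so sup_n |d_n| = d_1 = 15/5 = 3. So ||D|| = 3.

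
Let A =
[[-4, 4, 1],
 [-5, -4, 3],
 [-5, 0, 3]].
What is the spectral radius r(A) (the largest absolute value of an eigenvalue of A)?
r(A) ≈ 4.9136

The eigenvalues of A are the roots of its characteristic polynomial. With M = A (coefficients from the trace, the sum of principal 2x2 minors, and det A):
  p(λ) = det(λ I - M) = λ^3 + 5λ^2 + 17λ - 28.
No integer candidate from the rational root theorem (±divisors of 28) is a root, so the roots are irrational. The cubic discriminant is Δ = -62435 < 0, so there is one real root and a complex-conjugate pair. p(1) = -5 and p(2) = 34 have opposite signs, so a root lies in (1, 2); Newton's method refines it to λ ≈ 1.1597. Dividing out (λ - (1.1597)) leaves approximately λ^2 + 6.1597λ + 24.1436. For λ^2 + 6.1597λ + 24.1436 the discriminant is -58.6322. It is negative, so the remaining roots are the complex-conjugate pair λ ≈ -3.0799 ± 3.8286i. Their product equals the constant term, so |λ|^2 ≈ 24.1436 and |λ| ≈ 4.9136.
Thus the eigenvalues (to 4 decimals) are 1.1597 (modulus 1.1597); -3.0799 ± 3.8286i (modulus 4.9136). The spectral radius is the largest modulus: r(A) ≈ 4.9136. (Cross-check: r(A) ≤ ||A||_2 ≈ 9.2105; equality holds whenever A is normal, though it can also hold for some non-normal A.)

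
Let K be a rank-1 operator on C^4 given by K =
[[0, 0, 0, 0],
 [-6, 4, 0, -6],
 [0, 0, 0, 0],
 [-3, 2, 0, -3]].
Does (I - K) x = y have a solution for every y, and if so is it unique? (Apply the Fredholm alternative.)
(I - K) is singular (det(I - K) = 0, i.e. 1 ∈ sigma(K)). (I - K) x = y is solvable iff y ⊥ ker((I - K)^*) = span{(3, -2, 0, 3)}, i.e. iff 3y_1 - 2y_2 + 3y_4 = 0. When solvable, the solutions are x = y + c·(0, -2, 0, -1), c arbitrary (ker(I - K) = span{(0, -2, 0, -1)}, dimension 1).

K has rank 1, so it is an outer product K = u v^T: every row of K is a multiple of one row vector. Reading off the entries, u = (0, -2, 0, -1) and v = (3, -2, 0, 3) (row i of K equals u_i·v^T). A rank-one matrix u v^T satisfies K u = u (v·u) and kills the (3)-dimensional subspace v^⊥, so its characteristic polynomial is lambda^3 (lambda - v·u) with v·u = tr K = 1. Hence the eigenvalues of I - K are 1 (multiplicity 3) and 1 - (1) = 0, so det(I - K) = 0. (Direct check: I - K =
[[1, 0, 0, 0],
 [6, -3, 0, 6],
 [0, 0, 1, 0],
 [3, -2, 0, 4]]
has determinant 0.) So 1 is an eigenvalue of K and (I - K) is not invertible. The finite-dimensional Fredholm alternative says: either (I - K) is invertible, or ker(I - K) ≠ {0} and then range(I - K) = ker((I - K)^*)^⊥, with dim ker(I - K) = dim ker((I - K)^*). We are in the second case, so we need both kernels. Kernel of I - K: (I - K) u = u - u (v·u) = u - u = 0, so ker(I - K) = span{u} = span{(0, -2, 0, -1)} (it is exactly 1-dimensional because rank(I - K) = 3). Kernel of the adjoint: K is real, so (I - K)^* = I - K^T = I - v u^T, and (I - v u^T) v = v - v (u·v) = 0; hence ker((I - K)^*) = span{v} = span{(3, -2, 0, 3)}. Therefore (I - K) x = y is solvable iff <y, v> = 0, i.e. iff 3y_1 - 2y_2 + 3y_4 = 0. When this holds, K y = u (v·y) = 0, so (I - K) y = y and x = y is a particular solution; the full solution set is the line x = y + c·u = y + c·(0, -2, 0, -1), c ∈ C.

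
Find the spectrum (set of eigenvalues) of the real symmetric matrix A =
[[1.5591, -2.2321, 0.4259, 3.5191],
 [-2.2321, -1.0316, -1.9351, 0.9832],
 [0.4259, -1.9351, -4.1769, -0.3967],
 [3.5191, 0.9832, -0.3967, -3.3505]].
sigma(A) ≈ {-6, -5, 0, 4}

A is real symmetric, so its spectrum consists of real eigenvalues. Expanding the characteristic polynomial of the displayed matrix gives
  det(λ I - A) = p(λ) = λ^4 + (7)λ^3 + (-14)λ^2 + (-120)λ + (0.0106).
Solving p(λ) = 0 yields eigenvalues ≈ -6, -5, 0, 4. (A is shown rounded to 4 decimals, so these recover the underlying integer eigenvalues to within that precision.)
Verification: the trace of A = -7 equals the sum of eigenvalues -7, and det(A) ≈ 0.0106 matches the eigenvalue product 0.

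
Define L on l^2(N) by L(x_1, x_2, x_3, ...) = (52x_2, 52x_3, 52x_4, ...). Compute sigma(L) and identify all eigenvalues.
sigma(L) = closed disk {z in C : |z| ≤ 52}; sigma_p(L) = open disk {z in C : |z| < 52}

Note L = 52·V where V is the unit left shift (V x)_k = x_{k+1}; so sigma(L) = 52·sigma(V) and ||L|| = 52||V||. ||L x||^2 = 2704sum_{k≥2} |x_k|^2 ≤ 2704||x||^2, with equality on {x : x_1 = 0}, so ||L|| = 52. For any lambda with |lambda| < 52, set r = lambda/52 (|r| < 1); the vector x = (1, r, r^2, ...) is in l^2 and satisfies L x = 52(r, r^2, ...) = lambda x, so lambda is an eigenvalue. On the boundary |lambda| = 52 the geometric series diverges, so no l^2 eigenvector exists, but these lambda lie in the approximate point spectrum. Hence sigma(L) is the closed disk of radius 52 and sigma_p(L) is the open disk.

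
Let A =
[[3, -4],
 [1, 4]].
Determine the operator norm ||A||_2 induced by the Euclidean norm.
||A||_2 = sqrt((42 + sqrt(740))/2) ≈ 5.8823 (= sqrt(largest eigenvalue of A^T A))

||A||_2 = sigma_max(A) = sqrt(lambda_max(A^T A)). Form the symmetric matrix M = A^T A =
[[10, -8],
 [-8, 32]].
Its characteristic polynomial (trace, determinant of M give the coefficients) is
  p(λ) = det(λ I - M) = λ^2 - 42λ + 256.
For λ^2 - 42λ + 256 the discriminant is 740. It is nonnegative but not a perfect square, so the roots are real and irrational: λ = (42 ± sqrt(740))/2 ≈ 34.6015, 7.3985.
So the eigenvalues of A^T A are ≈ 7.3985, 34.6015 (all ≥ 0, as they must be for A^T A). The largest is λ_max = (42 + sqrt(740))/2 ≈ 34.6015, hence ||A||_2 = sqrt(λ_max) = sqrt((42 + sqrt(740))/2) ≈ 5.8823.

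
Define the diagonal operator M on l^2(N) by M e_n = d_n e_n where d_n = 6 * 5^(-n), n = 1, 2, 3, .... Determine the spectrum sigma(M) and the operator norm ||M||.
sigma(M) = {6 * 5^(-n) : n ≥ 1} ∪ {0}; ||M|| = 6/5

A bounded diagonal operator on l^2 with diagonal entries d_n has spectrum equal to the closure of {d_n : n ≥ 1}: every d_n is an eigenvalue (with eigenvector e_n), so {d_n} ⊂ sigma(M); the spectrum is closed, so its closure is too; and for lambda not in the closure, (M - lambda I) has bounded inverse (the diagonal entries 1/(d_n - lambda) are bounded). For our sequence d_n = 6 * 5^(-n), n = 1, 2, 3, ...:
  - {d_n} = {6 * 5^(-n) : n ≥ 1}; the only limit point is 0
  - closure = {6 * 5^(-n) : n ≥ 1} ∪ {0}
For the norm: a diagonal operator has ||M|| = sup_n |d_n|. Here d_n = 6 * 5^(-n) is positive and decreasing, so sup_n |d_n| = d_1 = 6/5. So ||M|| = 6/5.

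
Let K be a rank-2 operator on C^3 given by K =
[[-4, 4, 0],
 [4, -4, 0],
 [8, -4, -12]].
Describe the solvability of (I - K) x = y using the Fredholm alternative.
(I - K) is invertible (det(I - K) = 117 ≠ 0), so for every y in C^3 the equation (I - K) x = y has a unique solution.

K has rank 2 and factors as K = U V^T = u1 v1^T + u2 v2^T with u1 = (2, -2, 2), v1 = (1, 0, -3), u2 = (2, -2, -2), v2 = (-3, 2, 3) (multiplying out reproduces the displayed K). The nonzero eigenvalues of U V^T coincide with those of the 2 x 2 matrix G = V^T U = [[v1·u1, v1·u2], [v2·u1, v2·u2]] = [[-4, 8], [-4, -16]], and by the Sylvester determinant identity det(I_3 - U V^T) = det(I_2 - V^T U) = det([[5, -8], [4, 17]]) = (5)(17) - (-8)(4) = 117. (Direct check: I - K =
[[5, -4, 0],
 [-4, 5, 0],
 [-8, 4, 13]]
has determinant 117.) The finite-dimensional Fredholm alternative says: either (I - K) is invertible, or ker(I - K) ≠ {0} and then range(I - K) = ker((I - K)^*)^⊥, with dim ker(I - K) = dim ker((I - K)^*). Since det(I - K) ≠ 0, 1 is not an eigenvalue of K and ker(I - K) = {0}, so we are in the first case: for every y there is a unique x = (I - K)^(-1) y. (Explicitly, by the Woodbury identity, (I - U V^T)^(-1) = I + U (I_2 - G)^(-1) V^T.)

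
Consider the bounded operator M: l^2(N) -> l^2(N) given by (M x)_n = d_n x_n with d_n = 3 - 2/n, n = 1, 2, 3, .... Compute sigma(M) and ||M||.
sigma(M) = {3 - 2/n : n ≥ 1} ∪ {3}; ||M|| = 3

A bounded diagonal operator on l^2 with diagonal entries d_n has spectrum equal to the closure of {d_n : n ≥ 1}: every d_n is an eigenvalue (with eigenvector e_n), so {d_n} ⊂ sigma(M); the spectrum is closed, so its closure is too; and for lambda not in the closure, (M - lambda I) has bounded inverse (the diagonal entries 1/(d_n - lambda) are bounded). For our sequence d_n = 3 - 2/n, n = 1, 2, 3, ...:
  - {d_n} = {3 - 2/n : n ≥ 1}; the only limit point is 3
  - closure = {3 - 2/n : n ≥ 1} ∪ {3}
For the norm: a diagonal operator has ||M|| = sup_n |d_n|. Here d_n = 3 - 2/n increases monotonically from d_1 = 1 toward 3, with all terms in [1, 3); so sup_n |d_n| = 3 (the supremum is the limit, not attained). So ||M|| = 3.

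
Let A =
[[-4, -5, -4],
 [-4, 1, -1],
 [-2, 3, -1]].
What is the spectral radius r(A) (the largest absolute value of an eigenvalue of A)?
r(A) ≈ 6.8891

The eigenvalues of A are the roots of its characteristic polynomial. With M = A (coefficients from the trace, the sum of principal 2x2 minors, and det A):
  p(λ) = det(λ I - M) = λ^3 + 4λ^2 - 26λ - 42.
No integer candidate from the rational root theorem (±divisors of 42) is a root, so the roots are irrational. The cubic discriminant is Δ = 122868 > 0, so there are three distinct real roots. p(-7) = -7 and p(-6) = 42 have opposite signs, so a root lies in (-7, -6); Newton's method refines it to λ ≈ -6.8891. p(-2) = 18 and p(-1) = -13 have opposite signs, so a root lies in (-2, -1); Newton's method refines it to λ ≈ -1.4161. p(4) = -18 and p(5) = 53 have opposite signs, so a root lies in (4, 5); Newton's method refines it to λ ≈ 4.3052. Check (Vieta): the three roots sum to -4, matching tr M = -4.
Thus the eigenvalues (to 4 decimals) are -6.8891 (modulus 6.8891); -1.4161 (modulus 1.4161); 4.3052 (modulus 4.3052). The spectral radius is the largest modulus: r(A) ≈ 6.8891. (Cross-check: r(A) ≤ ||A||_2 ≈ 7.8819; equality holds whenever A is normal, though it can also hold for some non-normal A.)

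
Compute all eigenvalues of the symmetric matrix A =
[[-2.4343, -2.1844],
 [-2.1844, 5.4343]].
sigma(A) ≈ {-3, 6}

A is real symmetric, so its spectrum consists of real eigenvalues. Expanding the characteristic polynomial of the displayed matrix gives
  det(λ I - A) = p(λ) = λ^2 + (-3)λ + (-18).
Solving p(λ) = 0 yields eigenvalues ≈ -3, 6. (A is shown rounded to 4 decimals, so these recover the underlying integer eigenvalues to within that precision.)
Verification: the trace of A = 3 equals the sum of eigenvalues 3, and det(A) ≈ -18.0003 matches the eigenvalue product -18.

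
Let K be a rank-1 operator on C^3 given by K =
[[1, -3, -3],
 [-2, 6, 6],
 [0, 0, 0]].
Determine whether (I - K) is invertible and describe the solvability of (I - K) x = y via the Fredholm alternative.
(I - K) is invertible (det(I - K) = -6 ≠ 0), so for every y in C^3 the equation (I - K) x = y has a unique solution.

K has rank 1, so it is an outer product K = u v^T: every row of K is a multiple of one row vector. Reading off the entries, u = (1, -2, 0) and v = (1, -3, -3) (row i of K equals u_i·v^T). A rank-one matrix u v^T satisfies K u = u (v·u) and kills the (2)-dimensional subspace v^⊥, so its characteristic polynomial is lambda^2 (lambda - v·u) with v·u = tr K = 7. Hence the eigenvalues of I - K are 1 (multiplicity 2) and 1 - (7) = -6, so det(I - K) = -6. (Direct check: I - K =
[[0, 3, 3],
 [2, -5, -6],
 [0, 0, 1]]
has determinant -6.) The finite-dimensional Fredholm alternative says: either (I - K) is invertible, or ker(I - K) ≠ {0} and then range(I - K) = ker((I - K)^*)^⊥, with dim ker(I - K) = dim ker((I - K)^*). Since det(I - K) ≠ 0, 1 is not an eigenvalue of K and ker(I - K) = {0}, so we are in the first case: for every y there is a unique x = (I - K)^(-1) y. Explicitly, by the Sherman–Morrison formula, (I - u v^T)^(-1) = I + u v^T/(1 - v·u), i.e. (I - K)^(-1) = I + K/(-6).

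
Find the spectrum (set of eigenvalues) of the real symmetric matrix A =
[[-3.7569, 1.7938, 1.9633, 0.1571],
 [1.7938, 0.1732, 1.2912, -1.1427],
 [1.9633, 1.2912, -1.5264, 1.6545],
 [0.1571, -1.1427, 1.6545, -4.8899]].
sigma(A) ≈ {-6, -5, -1, 2}

A is real symmetric, so its spectrum consists of real eigenvalues. Expanding the characteristic polynomial of the displayed matrix gives
  det(λ I - A) = p(λ) = λ^4 + (10)λ^3 + (17)λ^2 + (-52)λ + (-60.0019).
Solving p(λ) = 0 yields eigenvalues ≈ -6, -5, -1, 2. (A is shown rounded to 4 decimals, so these recover the underlying integer eigenvalues to within that precision.)
Verification: the trace of A = -10 equals the sum of eigenvalues -10, and det(A) ≈ -60.0019 matches the eigenvalue product -60.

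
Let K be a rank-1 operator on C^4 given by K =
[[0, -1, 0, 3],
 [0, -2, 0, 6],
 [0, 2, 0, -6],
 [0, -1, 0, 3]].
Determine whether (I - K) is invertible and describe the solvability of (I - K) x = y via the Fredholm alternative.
(I - K) is singular (det(I - K) = 0, i.e. 1 ∈ sigma(K)). (I - K) x = y is solvable iff y ⊥ ker((I - K)^*) = span{(0, -1, 0, 3)}, i.e. iff -y_2 + 3y_4 = 0. When solvable, the solutions are x = y + c·(1, 2, -2, 1), c arbitrary (ker(I - K) = span{(1, 2, -2, 1)}, dimension 1).

K has rank 1, so it is an outer product K = u v^T: every row of K is a multiple of one row vector. Reading off the entries, u = (1, 2, -2, 1) and v = (0, -1, 0, 3) (row i of K equals u_i·v^T). A rank-one matrix u v^T satisfies K u = u (v·u) and kills the (3)-dimensional subspace v^⊥, so its characteristic polynomial is lambda^3 (lambda - v·u) with v·u = tr K = 1. Hence the eigenvalues of I - K are 1 (multiplicity 3) and 1 - (1) = 0, so det(I - K) = 0. (Direct check: I - K =
[[1, 1, 0, -3],
 [0, 3, 0, -6],
 [0, -2, 1, 6],
 [0, 1, 0, -2]]
has determinant 0.) So 1 is an eigenvalue of K and (I - K) is not invertible. The finite-dimensional Fredholm alternative says: either (I - K) is invertible, or ker(I - K) ≠ {0} and then range(I - K) = ker((I - K)^*)^⊥, with dim ker(I - K) = dim ker((I - K)^*). We are in the second case, so we need both kernels. Kernel of I - K: (I - K) u = u - u (v·u) = u - u = 0, so ker(I - K) = span{u} = span{(1, 2, -2, 1)} (it is exactly 1-dimensional because rank(I - K) = 3). Kernel of the adjoint: K is real, so (I - K)^* = I - K^T = I - v u^T, and (I - v u^T) v = v - v (u·v) = 0; hence ker((I - K)^*) = span{v} = span{(0, -1, 0, 3)}. Therefore (I - K) x = y is solvable iff <y, v> = 0, i.e. iff -y_2 + 3y_4 = 0. When this holds, K y = u (v·y) = 0, so (I - K) y = y and x = y is a particular solution; the full solution set is the line x = y + c·u = y + c·(1, 2, -2, 1), c ∈ C.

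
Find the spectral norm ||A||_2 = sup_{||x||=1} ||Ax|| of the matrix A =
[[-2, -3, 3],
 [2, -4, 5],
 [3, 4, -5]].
||A||_2 ≈ 10.1194 (= sqrt(largest eigenvalue of A^T A))

||A||_2 = sigma_max(A) = sqrt(lambda_max(A^T A)). Form the symmetric matrix M = A^T A =
[[17, 10, -11],
 [10, 41, -49],
 [-11, -49, 59]].
Its characteristic polynomial (trace, sum of principal 2x2 minors, determinant of M give the coefficients) is
  p(λ) = det(λ I - M) = λ^3 - 117λ^2 + 1497λ - 225.
No integer candidate from the rational root theorem (±divisors of 225) is a root, so the roots are irrational. The cubic discriminant is Δ = 16524545184 > 0, so there are three distinct real roots. p(0) = -225 and p(1) = 1156 have opposite signs, so a root lies in (0, 1); Newton's method refines it to λ ≈ 0.1521. p(14) = 545 and p(15) = -720 have opposite signs, so a root lies in (14, 15); Newton's method refines it to λ ≈ 14.4452. p(102) = -3591 and p(103) = 5440 have opposite signs, so a root lies in (102, 103); Newton's method refines it to λ ≈ 102.4027. Check (Vieta): the three roots sum to 117, matching tr M = 117.
So the eigenvalues of A^T A are ≈ 0.1521, 14.4452, 102.4027 (all ≥ 0, as they must be for A^T A). The largest is λ_max ≈ 102.4027, hence ||A||_2 = sqrt(λ_max) ≈ 10.1194.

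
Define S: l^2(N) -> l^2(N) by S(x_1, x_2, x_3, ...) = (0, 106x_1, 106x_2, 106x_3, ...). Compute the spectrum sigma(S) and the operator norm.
sigma(S) = closed disk {z in C : |z| ≤ 106}; ||S|| = 106

Note S = 106·U where U is the unit right shift (U x)_k = x_{k-1} (with x_0 := 0); so ||S|| = 106||U|| and sigma(S) = 106·sigma(U). ||S x||^2 = sum_{k≥1} |106x_k|^2 = 11236||x||^2, so ||S|| = 106 and sigma(S) ⊂ {|z| ≤ 106}. For any |lambda| < 106, the equation (S - lambda I) x = 0 forces x_1 = 0, then 106x_k = lambda x_{k+1} ⇒ x = 0, so S has no eigenvalues. But (S - lambda I) is not surjective for |lambda| < 106: solving (S - lambda I) x = e_1 would require x_n proportional to (lambda/106)^(-n), which is not in l^2. So every |lambda| < 106 lies in the residual spectrum. The boundary |lambda| = 106 is in the approximate point spectrum (the spectrum is closed). Hence sigma(S) is the closed disk of radius 106.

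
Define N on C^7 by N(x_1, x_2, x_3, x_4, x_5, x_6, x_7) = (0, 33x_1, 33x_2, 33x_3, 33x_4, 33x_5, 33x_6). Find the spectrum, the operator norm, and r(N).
sigma(N) = {0}; ||N|| = 33; r(N) = 0. (N is nilpotent with N^7 = 0.)

On C^7, N is a strictly lower-triangular matrix with 33 on the subdiagonal and zeros elsewhere, so its characteristic polynomial is lambda^7 and every eigenvalue is 0: sigma(N) = {0}. For the operator norm, N e_i = 33e_{i+1} for i = 1, ..., 6 and N e_7 = 0, so the singular values of N are 33 (with multiplicity 6) and 0; hence ||N|| = 33. The spectral radius r(N) = max|lambda| = 0. Note ||N|| > r(N) — characteristic of non-normal nilpotent operators. Indeed N^7 = 0.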